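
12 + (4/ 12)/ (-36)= 1295/ 108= 11.99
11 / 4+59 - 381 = -1277 / 4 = -319.25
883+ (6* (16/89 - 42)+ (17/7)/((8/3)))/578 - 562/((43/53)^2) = 153282582771/5326510448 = 28.78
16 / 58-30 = -862 / 29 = -29.72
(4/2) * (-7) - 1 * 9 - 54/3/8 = -101/4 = -25.25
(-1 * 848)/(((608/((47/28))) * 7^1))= -2491/7448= -0.33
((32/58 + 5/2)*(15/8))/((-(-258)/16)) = 885/2494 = 0.35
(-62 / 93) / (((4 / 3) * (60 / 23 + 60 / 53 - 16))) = 1219 / 29888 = 0.04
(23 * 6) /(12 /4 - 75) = -23 /12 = -1.92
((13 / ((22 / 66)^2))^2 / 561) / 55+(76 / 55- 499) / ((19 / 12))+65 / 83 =-313.06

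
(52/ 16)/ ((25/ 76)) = 247/ 25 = 9.88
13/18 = 0.72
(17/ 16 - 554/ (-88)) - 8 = -113/ 176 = -0.64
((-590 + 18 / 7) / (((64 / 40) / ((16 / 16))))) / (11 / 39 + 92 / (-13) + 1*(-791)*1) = 50115 / 108899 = 0.46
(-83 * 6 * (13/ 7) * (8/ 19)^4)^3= -18646525915369322840064/ 759167017239693223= -24561.82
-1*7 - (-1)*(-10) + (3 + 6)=-8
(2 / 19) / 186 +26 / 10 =22976 / 8835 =2.60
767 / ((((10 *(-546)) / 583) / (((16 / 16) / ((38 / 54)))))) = -309573 / 2660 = -116.38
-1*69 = -69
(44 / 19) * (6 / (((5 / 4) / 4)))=4224 / 95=44.46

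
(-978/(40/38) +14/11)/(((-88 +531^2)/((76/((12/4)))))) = -3878318/46509045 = -0.08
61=61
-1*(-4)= 4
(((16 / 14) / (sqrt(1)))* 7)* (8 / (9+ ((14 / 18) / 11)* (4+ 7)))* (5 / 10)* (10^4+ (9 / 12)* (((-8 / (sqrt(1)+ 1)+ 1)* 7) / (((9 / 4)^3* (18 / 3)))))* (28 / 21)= 3534464 / 81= 43635.36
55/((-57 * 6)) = -55/342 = -0.16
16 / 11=1.45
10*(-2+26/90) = -154/9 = -17.11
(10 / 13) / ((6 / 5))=25 / 39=0.64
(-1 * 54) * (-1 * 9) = 486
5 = 5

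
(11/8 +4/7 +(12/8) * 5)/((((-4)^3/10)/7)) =-2645/256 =-10.33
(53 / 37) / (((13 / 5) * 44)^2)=1325 / 12105808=0.00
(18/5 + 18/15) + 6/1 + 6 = 84/5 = 16.80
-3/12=-1/4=-0.25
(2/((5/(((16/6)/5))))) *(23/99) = 368/7425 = 0.05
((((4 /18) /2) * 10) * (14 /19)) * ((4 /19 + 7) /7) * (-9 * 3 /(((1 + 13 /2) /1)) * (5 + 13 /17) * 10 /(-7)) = 153440 /6137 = 25.00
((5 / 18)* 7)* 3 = 35 / 6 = 5.83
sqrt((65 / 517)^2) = 65 / 517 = 0.13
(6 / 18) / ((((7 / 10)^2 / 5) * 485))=100 / 14259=0.01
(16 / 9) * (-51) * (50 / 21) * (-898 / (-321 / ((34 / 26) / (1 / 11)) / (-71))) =162149345600 / 262899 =616774.30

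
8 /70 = 4 /35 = 0.11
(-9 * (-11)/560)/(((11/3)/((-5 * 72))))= -243/14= -17.36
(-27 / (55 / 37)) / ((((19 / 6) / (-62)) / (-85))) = -6317676 / 209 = -30228.11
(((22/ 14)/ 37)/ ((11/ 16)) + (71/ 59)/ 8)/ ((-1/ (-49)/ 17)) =176.76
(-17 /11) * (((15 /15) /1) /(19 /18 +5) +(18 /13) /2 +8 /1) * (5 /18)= -96985 /25506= -3.80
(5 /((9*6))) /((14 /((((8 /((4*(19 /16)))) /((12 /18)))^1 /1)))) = 20 /1197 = 0.02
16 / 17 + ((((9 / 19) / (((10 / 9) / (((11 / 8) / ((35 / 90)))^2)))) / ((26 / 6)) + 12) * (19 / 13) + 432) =10187235451 / 22524320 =452.28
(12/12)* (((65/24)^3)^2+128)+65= 112301764993/191102976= 587.65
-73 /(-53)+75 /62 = 8501 /3286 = 2.59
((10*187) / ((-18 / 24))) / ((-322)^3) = 935 / 12519843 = 0.00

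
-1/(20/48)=-12/5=-2.40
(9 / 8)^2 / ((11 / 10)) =405 / 352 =1.15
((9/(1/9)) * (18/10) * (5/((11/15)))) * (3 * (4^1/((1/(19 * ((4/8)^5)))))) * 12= 1869885/22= 84994.77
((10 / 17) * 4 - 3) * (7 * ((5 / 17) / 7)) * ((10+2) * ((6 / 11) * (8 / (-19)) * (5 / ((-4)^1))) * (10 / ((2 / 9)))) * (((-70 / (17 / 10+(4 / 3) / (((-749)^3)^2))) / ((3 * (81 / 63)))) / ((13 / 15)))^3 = 485648690525819361955979141344896709129299233087590438986750000000000 / 8807745303637495210463443648087593718900062959745220348766032117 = 55138.82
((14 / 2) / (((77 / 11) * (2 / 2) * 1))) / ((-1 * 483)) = -1 / 483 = -0.00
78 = 78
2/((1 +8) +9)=1/9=0.11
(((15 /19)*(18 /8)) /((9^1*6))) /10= 1 /304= 0.00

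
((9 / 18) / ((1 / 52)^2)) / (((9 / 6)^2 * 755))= 5408 / 6795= 0.80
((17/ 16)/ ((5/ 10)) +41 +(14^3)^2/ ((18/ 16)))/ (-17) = -481893409/ 1224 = -393703.77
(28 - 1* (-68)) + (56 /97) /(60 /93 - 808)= 58264750 /606929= 96.00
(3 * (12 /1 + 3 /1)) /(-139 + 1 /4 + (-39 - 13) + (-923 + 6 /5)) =-300 /7417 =-0.04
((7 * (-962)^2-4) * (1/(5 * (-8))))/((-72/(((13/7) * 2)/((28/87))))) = 101760217/3920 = 25959.24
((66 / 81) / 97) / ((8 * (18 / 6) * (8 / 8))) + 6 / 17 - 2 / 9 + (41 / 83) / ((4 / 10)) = 60575531 / 44344908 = 1.37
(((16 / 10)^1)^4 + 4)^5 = 12485422259490046976 / 95367431640625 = 130919.14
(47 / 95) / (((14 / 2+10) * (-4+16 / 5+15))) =47 / 22933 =0.00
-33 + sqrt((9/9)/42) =-33 + sqrt(42)/42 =-32.85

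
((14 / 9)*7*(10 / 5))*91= 17836 / 9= 1981.78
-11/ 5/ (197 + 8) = -11/ 1025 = -0.01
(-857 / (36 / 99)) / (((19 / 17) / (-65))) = 10416835 / 76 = 137063.62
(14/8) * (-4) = -7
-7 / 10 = -0.70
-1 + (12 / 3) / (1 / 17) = 67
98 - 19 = 79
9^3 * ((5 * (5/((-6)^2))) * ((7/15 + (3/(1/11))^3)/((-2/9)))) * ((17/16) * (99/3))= -183716372565/64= -2870568321.33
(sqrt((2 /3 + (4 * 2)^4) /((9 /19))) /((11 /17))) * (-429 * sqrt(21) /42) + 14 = -6713.36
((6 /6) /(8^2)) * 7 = 7 /64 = 0.11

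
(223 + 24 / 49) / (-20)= -10951 / 980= -11.17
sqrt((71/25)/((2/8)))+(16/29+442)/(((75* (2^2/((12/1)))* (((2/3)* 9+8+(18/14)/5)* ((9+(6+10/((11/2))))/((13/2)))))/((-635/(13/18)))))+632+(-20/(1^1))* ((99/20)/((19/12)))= 2* sqrt(71)/5+7505470394/50865565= 150.93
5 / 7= 0.71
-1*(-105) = 105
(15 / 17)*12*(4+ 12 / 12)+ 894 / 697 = 37794 / 697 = 54.22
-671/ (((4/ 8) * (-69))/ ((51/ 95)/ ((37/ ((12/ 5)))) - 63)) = -495024882/ 404225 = -1224.63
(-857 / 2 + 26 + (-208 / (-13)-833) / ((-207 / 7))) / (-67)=155197 / 27738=5.60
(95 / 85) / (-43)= -19 / 731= -0.03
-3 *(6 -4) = -6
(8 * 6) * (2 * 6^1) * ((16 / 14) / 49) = 4608 / 343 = 13.43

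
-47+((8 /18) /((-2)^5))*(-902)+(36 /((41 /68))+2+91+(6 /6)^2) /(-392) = -630382 /18081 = -34.86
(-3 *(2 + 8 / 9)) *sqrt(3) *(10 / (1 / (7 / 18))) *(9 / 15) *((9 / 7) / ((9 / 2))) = -52 *sqrt(3) / 9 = -10.01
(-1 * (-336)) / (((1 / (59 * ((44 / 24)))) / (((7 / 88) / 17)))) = 2891 / 17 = 170.06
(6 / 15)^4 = 16 / 625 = 0.03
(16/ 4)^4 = 256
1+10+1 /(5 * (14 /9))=779 /70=11.13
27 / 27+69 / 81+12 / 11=874 / 297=2.94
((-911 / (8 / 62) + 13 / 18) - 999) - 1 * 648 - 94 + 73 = -314191 / 36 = -8727.53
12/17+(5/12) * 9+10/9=5.57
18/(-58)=-0.31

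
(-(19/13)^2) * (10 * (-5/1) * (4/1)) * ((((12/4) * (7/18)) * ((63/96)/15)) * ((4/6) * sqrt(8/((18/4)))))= 88445/4563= 19.38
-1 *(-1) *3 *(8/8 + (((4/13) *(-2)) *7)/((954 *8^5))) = 50798585/16932864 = 3.00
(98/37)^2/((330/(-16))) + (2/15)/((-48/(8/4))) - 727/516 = -51127811/29139165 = -1.75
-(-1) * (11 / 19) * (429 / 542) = 4719 / 10298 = 0.46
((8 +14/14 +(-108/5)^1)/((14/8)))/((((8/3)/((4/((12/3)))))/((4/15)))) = -18/25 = -0.72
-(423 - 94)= -329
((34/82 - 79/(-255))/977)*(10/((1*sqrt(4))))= 7574/2042907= 0.00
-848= -848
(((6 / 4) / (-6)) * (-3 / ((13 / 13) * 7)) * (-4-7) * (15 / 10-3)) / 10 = 99 / 560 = 0.18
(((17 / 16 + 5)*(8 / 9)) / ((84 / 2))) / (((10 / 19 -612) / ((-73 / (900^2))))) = 134539 / 7114398480000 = 0.00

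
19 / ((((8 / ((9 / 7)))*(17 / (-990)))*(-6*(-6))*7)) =-9405 / 13328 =-0.71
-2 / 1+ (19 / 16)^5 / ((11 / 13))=9120615 / 11534336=0.79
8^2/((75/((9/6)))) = 32/25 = 1.28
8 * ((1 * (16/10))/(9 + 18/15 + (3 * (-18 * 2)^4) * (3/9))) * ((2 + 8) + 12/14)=4864/58786917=0.00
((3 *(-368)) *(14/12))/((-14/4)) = 368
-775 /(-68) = 775 /68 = 11.40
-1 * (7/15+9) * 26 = -3692/15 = -246.13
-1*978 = -978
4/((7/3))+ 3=33/7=4.71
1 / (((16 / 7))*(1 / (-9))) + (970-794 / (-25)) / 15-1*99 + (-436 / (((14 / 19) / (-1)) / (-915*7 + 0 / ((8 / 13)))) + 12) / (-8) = 947407193 / 2000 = 473703.60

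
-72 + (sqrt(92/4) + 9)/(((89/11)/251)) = 2761 * sqrt(23)/89 + 18441/89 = 355.98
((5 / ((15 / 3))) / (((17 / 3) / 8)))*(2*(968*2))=92928 / 17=5466.35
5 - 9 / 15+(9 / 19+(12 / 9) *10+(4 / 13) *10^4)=11467457 / 3705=3095.13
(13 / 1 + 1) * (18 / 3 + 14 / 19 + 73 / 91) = 26070 / 247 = 105.55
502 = 502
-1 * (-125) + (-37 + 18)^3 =-6734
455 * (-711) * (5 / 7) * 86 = -19872450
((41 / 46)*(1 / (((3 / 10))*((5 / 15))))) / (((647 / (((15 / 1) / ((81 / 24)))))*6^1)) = 4100 / 401787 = 0.01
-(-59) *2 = 118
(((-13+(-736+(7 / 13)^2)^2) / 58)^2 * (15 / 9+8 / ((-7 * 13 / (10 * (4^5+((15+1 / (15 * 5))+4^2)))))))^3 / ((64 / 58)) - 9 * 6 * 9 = -498125425640862375007888698000879038288084514889965324017490163298302285024 / 1048732277651652210342993479139948847064875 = -474978634925090131171061500000000.00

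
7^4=2401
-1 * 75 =-75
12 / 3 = 4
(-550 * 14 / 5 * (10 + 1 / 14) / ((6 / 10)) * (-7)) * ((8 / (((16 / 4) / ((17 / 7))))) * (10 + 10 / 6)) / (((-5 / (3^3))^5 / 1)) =-1177050407148 / 25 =-47082016285.92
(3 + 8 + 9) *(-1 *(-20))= 400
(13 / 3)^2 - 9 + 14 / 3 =130 / 9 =14.44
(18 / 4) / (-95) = -9 / 190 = -0.05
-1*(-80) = 80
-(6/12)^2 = -0.25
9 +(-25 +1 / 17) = -271 / 17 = -15.94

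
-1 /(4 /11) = -11 /4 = -2.75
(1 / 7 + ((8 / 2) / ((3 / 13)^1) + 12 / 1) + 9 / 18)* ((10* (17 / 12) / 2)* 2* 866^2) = 20064135335 / 63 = 318478338.65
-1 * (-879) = 879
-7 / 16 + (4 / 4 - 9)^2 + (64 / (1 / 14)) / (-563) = 558235 / 9008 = 61.97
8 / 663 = 0.01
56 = 56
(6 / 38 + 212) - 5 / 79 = 318354 / 1501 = 212.09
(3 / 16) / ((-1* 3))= -1 / 16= -0.06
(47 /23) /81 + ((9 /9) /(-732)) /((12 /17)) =42353 /1818288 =0.02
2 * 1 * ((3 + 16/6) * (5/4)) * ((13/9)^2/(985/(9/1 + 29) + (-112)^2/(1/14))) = 272935/1621877499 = 0.00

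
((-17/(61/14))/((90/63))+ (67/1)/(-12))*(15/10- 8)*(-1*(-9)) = 1186809/2440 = 486.40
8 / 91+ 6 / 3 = 190 / 91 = 2.09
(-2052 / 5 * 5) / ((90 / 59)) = -6726 / 5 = -1345.20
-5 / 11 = -0.45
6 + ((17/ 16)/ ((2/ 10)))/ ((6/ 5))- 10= 41/ 96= 0.43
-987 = -987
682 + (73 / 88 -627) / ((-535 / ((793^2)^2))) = 21790540055838063 / 47080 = 462840697872.52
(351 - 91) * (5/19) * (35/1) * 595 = 1424868.42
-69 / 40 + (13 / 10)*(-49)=-2617 / 40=-65.42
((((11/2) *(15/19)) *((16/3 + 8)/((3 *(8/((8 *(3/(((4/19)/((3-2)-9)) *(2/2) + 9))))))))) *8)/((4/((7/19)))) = 4.75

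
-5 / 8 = -0.62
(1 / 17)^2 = 1 / 289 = 0.00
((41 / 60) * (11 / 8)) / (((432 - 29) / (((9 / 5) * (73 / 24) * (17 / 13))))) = 559691 / 33529600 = 0.02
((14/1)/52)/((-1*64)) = -7/1664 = -0.00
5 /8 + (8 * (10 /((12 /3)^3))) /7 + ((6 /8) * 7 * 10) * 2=5925 /56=105.80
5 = 5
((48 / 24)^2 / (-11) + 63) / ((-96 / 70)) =-24115 / 528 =-45.67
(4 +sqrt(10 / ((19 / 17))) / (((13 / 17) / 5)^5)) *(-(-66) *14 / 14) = 264 +292845506250 *sqrt(3230) / 7054567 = 2359489.55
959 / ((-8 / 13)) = -12467 / 8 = -1558.38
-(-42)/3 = 14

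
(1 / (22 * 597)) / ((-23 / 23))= -1 / 13134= -0.00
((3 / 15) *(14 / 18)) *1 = 7 / 45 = 0.16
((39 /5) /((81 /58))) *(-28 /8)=-2639 /135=-19.55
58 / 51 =1.14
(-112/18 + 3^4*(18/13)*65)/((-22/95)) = -3113815/99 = -31452.68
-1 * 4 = -4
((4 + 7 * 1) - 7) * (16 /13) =64 /13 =4.92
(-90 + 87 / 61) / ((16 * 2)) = -5403 / 1952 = -2.77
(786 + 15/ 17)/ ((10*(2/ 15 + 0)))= 40131/ 68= 590.16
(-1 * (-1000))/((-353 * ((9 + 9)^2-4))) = -25/2824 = -0.01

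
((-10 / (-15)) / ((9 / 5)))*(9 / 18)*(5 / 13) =25 / 351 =0.07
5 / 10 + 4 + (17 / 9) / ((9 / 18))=149 / 18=8.28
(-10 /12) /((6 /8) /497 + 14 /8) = -2485 /5223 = -0.48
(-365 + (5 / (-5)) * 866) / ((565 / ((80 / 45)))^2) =-315136 / 25857225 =-0.01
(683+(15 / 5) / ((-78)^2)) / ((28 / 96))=395750 / 169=2341.72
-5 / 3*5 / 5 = -5 / 3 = -1.67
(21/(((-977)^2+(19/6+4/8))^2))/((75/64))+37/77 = 1896294748248541/3946343124571925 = 0.48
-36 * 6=-216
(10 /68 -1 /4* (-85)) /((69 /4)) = 485 /391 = 1.24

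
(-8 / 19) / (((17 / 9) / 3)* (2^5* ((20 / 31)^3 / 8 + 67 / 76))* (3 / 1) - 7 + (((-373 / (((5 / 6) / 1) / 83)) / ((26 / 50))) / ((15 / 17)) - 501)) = 13942188 / 2696114451557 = 0.00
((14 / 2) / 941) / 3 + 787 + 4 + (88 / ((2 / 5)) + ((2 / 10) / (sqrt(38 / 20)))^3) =2 * sqrt(190) / 9025 + 2854060 / 2823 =1011.01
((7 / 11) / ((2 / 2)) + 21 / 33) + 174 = 1928 / 11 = 175.27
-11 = -11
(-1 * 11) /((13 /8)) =-88 /13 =-6.77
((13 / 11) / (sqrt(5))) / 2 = 13 * sqrt(5) / 110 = 0.26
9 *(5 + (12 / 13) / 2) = 639 / 13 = 49.15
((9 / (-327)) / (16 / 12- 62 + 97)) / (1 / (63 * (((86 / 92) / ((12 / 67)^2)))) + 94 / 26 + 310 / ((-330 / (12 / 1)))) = 1738980243 / 17577306325867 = 0.00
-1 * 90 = -90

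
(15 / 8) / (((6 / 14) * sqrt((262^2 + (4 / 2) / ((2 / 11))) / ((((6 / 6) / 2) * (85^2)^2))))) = 50575 * sqrt(137310) / 219696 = 85.30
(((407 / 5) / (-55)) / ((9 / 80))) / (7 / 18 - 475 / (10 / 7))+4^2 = 239712 / 14945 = 16.04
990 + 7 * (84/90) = 14948/15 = 996.53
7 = 7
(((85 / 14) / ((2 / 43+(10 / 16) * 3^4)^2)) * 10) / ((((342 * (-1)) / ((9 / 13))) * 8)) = -3143300 / 525338946769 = -0.00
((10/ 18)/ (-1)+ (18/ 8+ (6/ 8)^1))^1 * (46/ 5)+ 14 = 1642/ 45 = 36.49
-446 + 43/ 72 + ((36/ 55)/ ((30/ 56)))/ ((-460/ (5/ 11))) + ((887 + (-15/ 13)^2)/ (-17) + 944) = 6423745734421/ 14392006200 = 446.34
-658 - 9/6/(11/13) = -659.77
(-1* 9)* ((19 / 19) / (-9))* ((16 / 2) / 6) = 4 / 3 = 1.33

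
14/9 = 1.56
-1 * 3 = -3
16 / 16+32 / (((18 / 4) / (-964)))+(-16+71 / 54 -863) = -417517 / 54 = -7731.80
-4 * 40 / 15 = -32 / 3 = -10.67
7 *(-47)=-329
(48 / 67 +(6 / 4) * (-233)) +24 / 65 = -3034689 / 8710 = -348.41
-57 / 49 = -1.16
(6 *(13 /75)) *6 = 156 /25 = 6.24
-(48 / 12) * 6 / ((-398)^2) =-6 / 39601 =-0.00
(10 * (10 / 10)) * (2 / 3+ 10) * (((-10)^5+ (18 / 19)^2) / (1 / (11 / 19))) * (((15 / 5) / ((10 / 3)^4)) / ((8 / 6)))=-96494433948 / 857375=-112546.36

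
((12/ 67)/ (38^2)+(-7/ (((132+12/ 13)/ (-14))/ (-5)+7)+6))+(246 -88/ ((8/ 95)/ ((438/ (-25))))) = 9088008275486/ 489665815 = 18559.61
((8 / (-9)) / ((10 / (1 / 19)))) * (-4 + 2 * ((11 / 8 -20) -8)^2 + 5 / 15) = -1429 / 216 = -6.62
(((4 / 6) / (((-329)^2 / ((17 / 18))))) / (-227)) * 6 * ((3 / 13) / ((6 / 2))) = -34 / 2874772719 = -0.00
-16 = -16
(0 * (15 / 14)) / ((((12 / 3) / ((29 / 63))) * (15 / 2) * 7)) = 0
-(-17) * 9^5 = 1003833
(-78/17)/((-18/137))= 1781/51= 34.92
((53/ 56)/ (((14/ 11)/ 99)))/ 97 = 57717/ 76048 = 0.76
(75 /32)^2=5625 /1024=5.49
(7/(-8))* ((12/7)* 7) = -21/2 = -10.50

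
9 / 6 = 3 / 2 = 1.50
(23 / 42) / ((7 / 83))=1909 / 294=6.49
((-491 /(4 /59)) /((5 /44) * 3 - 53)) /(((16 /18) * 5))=2867931 /92680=30.94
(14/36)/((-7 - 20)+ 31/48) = -56/3795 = -0.01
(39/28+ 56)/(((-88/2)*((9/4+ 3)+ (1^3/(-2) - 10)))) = 1607/6468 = 0.25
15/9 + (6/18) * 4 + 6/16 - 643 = -5117/8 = -639.62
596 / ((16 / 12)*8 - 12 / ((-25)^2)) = 279375 / 4991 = 55.98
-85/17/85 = -1/17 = -0.06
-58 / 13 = -4.46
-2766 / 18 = -461 / 3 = -153.67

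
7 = 7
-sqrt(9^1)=-3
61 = 61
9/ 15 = 3/ 5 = 0.60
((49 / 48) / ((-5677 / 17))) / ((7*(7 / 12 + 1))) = -17 / 61636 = -0.00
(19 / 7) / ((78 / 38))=361 / 273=1.32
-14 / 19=-0.74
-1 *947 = -947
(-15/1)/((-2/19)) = 142.50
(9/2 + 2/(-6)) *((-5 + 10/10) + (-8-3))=-125/2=-62.50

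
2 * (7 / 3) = 14 / 3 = 4.67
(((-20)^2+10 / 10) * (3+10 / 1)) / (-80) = -5213 / 80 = -65.16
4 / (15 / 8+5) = 32 / 55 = 0.58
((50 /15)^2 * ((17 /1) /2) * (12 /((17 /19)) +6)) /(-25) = -220 /3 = -73.33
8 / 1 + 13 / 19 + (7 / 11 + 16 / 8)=2366 / 209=11.32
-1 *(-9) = 9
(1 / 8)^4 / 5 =1 / 20480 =0.00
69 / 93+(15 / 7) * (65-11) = 116.46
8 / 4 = 2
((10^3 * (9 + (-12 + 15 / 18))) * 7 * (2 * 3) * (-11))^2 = 1002001000000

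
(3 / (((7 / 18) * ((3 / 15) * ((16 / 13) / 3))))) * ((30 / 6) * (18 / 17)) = 236925 / 476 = 497.74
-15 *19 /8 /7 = -285 /56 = -5.09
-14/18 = -7/9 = -0.78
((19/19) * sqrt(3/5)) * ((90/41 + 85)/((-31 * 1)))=-715 * sqrt(15)/1271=-2.18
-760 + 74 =-686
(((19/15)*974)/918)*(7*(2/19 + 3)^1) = 201131/6885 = 29.21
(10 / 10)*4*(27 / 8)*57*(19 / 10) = 1462.05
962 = 962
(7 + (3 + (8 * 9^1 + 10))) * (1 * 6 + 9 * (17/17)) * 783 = 1080540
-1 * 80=-80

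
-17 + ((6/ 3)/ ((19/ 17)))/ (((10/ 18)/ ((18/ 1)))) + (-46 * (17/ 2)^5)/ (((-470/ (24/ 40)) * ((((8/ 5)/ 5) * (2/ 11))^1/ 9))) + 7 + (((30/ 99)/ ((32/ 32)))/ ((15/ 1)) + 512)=91346241068323/ 226321920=403611.99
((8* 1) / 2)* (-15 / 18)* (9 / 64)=-15 / 32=-0.47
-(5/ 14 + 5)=-75/ 14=-5.36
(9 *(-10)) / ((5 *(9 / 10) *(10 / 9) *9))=-2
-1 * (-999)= 999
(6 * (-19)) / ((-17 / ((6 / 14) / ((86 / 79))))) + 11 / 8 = 164359 / 40936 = 4.02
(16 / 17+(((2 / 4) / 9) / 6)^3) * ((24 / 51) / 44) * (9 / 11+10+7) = 987615041 / 5506358616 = 0.18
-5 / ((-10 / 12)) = 6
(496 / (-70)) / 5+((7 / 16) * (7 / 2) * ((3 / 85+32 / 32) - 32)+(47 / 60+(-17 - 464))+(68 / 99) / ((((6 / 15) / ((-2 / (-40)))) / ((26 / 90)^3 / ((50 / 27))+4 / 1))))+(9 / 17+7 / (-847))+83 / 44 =-11509304099267 / 21868481250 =-526.30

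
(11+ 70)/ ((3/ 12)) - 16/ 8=322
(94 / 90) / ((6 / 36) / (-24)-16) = -752 / 11525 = -0.07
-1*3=-3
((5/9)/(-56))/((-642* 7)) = 5/2264976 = 0.00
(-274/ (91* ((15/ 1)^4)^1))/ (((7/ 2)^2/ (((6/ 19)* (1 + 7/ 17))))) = -17536/ 8101445625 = -0.00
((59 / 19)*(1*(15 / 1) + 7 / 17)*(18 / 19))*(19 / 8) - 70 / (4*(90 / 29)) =1186529 / 11628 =102.04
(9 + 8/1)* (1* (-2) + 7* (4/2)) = 204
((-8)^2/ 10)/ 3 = 32/ 15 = 2.13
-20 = -20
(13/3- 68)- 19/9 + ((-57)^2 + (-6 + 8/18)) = 9533/3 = 3177.67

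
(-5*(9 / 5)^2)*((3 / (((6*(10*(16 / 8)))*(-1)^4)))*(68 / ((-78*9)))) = 51 / 1300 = 0.04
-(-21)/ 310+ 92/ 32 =3649/ 1240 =2.94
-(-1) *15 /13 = 15 /13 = 1.15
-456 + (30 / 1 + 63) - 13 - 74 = -450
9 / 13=0.69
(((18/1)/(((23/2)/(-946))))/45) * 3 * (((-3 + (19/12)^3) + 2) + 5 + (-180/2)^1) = 2915099/360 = 8097.50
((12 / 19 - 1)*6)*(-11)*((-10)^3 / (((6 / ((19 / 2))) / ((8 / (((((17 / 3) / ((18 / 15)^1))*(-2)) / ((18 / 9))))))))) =1108800 / 17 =65223.53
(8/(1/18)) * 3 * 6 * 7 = 18144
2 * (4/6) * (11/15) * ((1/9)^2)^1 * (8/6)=0.02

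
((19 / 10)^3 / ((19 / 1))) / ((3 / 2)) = 361 / 1500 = 0.24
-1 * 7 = -7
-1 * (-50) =50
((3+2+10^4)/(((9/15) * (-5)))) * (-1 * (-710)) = -2367850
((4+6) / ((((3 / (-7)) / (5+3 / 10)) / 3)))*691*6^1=-1538166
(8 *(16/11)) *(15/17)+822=155634/187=832.27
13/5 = 2.60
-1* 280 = -280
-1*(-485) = 485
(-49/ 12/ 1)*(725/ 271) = -35525/ 3252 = -10.92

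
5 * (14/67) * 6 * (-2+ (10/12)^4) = -68845/7236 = -9.51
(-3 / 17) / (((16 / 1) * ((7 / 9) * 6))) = -9 / 3808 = -0.00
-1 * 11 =-11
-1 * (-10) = 10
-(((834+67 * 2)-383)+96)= -681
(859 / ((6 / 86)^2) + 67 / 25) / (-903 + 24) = -200.77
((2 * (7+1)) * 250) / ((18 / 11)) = 22000 / 9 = 2444.44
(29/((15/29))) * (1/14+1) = 841/14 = 60.07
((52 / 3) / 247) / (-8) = -1 / 114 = -0.01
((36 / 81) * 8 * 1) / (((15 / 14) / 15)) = 448 / 9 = 49.78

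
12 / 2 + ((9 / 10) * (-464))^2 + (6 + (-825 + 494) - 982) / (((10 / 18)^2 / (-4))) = 191334.48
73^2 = 5329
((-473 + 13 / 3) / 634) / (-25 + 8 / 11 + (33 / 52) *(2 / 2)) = 402116 / 12858471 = 0.03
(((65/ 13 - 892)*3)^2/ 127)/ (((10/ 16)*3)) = 18882456/ 635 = 29736.15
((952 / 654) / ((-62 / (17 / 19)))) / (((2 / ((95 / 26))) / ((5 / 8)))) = -50575 / 2108496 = -0.02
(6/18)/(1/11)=11/3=3.67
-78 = -78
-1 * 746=-746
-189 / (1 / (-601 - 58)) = 124551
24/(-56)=-3/7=-0.43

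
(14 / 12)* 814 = 2849 / 3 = 949.67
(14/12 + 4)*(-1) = -31/6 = -5.17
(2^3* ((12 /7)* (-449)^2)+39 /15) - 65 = 96766296 /35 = 2764751.31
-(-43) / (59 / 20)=860 / 59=14.58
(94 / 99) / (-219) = -94 / 21681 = -0.00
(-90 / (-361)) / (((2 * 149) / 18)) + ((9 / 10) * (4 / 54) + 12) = 9747959 / 806835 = 12.08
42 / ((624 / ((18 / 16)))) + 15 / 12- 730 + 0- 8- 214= -790961 / 832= -950.67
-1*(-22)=22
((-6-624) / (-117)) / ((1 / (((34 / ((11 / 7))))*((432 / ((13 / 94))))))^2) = 6538455238533120 / 265837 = 24595730611.36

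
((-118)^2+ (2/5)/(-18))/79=626579/3555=176.25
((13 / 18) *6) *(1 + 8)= 39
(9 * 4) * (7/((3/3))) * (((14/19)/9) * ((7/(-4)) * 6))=-4116/19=-216.63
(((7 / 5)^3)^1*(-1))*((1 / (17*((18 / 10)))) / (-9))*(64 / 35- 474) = -809774 / 172125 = -4.70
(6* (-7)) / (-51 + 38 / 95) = 210 / 253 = 0.83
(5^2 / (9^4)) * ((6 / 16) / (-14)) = -25 / 244944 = -0.00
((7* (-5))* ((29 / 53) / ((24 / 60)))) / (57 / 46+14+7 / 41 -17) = 4785725 / 158947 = 30.11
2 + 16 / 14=22 / 7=3.14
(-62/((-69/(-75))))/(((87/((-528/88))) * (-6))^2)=-1550/174087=-0.01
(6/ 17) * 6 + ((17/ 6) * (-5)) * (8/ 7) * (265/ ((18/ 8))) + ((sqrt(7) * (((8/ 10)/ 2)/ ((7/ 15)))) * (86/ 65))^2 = -25734771596/ 13574925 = -1895.76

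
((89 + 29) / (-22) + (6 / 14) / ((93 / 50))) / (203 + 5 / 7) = -0.03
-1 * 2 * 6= -12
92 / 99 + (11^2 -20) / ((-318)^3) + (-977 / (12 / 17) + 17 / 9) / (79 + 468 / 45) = -255299198095 / 17568677016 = -14.53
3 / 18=1 / 6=0.17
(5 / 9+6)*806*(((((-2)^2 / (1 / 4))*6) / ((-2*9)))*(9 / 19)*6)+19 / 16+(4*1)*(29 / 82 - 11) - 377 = -1003468479 / 12464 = -80509.35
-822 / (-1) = 822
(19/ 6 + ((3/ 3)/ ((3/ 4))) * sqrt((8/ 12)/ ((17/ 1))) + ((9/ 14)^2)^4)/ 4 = sqrt(102)/ 153 + 14149136195/ 17709468672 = 0.86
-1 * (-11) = 11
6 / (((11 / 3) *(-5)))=-18 / 55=-0.33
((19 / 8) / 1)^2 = 5.64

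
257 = 257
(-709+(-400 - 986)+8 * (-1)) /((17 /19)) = -39957 /17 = -2350.41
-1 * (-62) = 62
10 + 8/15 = 158/15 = 10.53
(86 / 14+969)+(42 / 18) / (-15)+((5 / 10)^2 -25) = 1197299 / 1260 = 950.24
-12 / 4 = -3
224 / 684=56 / 171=0.33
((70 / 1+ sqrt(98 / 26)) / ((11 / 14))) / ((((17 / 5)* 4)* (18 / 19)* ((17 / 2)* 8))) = 4655* sqrt(13) / 5951088+ 23275 / 228888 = 0.10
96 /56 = 12 /7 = 1.71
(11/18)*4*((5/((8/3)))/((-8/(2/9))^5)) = -55/725594112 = -0.00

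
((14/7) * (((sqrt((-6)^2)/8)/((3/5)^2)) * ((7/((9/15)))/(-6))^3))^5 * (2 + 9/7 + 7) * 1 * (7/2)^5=-3397135491780383288860321044921875/23316389970546096340992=-145697318327.23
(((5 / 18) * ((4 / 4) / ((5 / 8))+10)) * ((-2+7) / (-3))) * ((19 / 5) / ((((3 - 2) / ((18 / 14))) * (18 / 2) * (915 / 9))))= -551 / 19215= -0.03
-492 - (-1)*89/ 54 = -26479/ 54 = -490.35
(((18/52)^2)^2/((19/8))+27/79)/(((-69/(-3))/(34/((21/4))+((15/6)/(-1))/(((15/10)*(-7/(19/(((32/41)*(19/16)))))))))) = 4741682895/27608319284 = 0.17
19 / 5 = 3.80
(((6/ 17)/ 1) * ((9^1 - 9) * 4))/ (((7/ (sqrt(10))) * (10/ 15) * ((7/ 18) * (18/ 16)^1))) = 0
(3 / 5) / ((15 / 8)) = 0.32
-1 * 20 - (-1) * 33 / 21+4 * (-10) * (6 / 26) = -2517 / 91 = -27.66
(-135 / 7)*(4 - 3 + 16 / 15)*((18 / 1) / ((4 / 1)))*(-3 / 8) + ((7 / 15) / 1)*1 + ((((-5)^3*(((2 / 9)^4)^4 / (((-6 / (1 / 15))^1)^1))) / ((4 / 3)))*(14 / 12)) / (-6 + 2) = 632504352202020499417 / 9339221751813278640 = 67.73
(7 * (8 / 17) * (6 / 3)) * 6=672 / 17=39.53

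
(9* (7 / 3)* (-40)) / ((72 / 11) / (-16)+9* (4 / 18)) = -528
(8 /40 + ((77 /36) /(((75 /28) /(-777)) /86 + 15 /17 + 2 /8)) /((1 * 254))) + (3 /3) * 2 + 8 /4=288672521438 /68610066615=4.21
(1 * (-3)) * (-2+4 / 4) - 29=-26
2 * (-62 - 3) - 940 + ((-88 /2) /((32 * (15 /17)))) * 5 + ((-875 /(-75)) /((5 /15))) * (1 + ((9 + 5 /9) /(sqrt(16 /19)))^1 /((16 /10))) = -25027 /24 + 7525 * sqrt(19) /144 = -815.01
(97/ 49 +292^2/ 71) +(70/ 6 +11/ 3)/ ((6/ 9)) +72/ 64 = 34150031/ 27832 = 1227.01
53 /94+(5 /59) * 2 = 0.73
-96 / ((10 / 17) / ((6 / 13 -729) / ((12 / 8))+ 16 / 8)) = 5131008 / 65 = 78938.58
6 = 6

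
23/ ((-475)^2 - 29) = 0.00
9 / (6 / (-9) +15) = 27 / 43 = 0.63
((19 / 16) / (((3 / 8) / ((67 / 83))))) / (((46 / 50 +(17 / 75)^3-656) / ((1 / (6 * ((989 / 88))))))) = -656390625 / 11342656969847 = -0.00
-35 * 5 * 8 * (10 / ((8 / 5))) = -8750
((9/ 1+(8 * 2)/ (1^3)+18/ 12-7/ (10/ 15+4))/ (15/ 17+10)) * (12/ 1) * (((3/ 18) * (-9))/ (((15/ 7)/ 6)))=-4284/ 37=-115.78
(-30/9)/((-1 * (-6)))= -5/9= -0.56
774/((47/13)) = 10062/47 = 214.09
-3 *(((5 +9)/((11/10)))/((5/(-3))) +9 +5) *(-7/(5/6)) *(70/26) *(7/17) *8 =3457440/2431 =1422.23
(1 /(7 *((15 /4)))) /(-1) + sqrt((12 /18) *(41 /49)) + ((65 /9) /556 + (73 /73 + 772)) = sqrt(246) /21 + 135378823 /175140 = 773.72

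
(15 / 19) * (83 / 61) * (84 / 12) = 8715 / 1159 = 7.52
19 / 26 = 0.73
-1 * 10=-10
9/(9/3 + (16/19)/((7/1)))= 1197/415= 2.88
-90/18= -5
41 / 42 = 0.98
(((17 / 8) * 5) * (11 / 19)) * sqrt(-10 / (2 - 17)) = 935 * sqrt(6) / 456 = 5.02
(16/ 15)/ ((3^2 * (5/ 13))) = 208/ 675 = 0.31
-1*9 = -9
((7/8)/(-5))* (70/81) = -49/324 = -0.15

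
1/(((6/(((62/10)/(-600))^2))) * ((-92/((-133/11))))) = 127813/54648000000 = 0.00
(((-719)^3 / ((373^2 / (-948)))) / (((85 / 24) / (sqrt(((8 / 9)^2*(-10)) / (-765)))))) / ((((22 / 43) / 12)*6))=323237830585088*sqrt(34) / 6634366365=284094.08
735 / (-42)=-35 / 2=-17.50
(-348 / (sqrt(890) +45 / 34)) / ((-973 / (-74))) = 7880112 / 199818199 - 29769312* sqrt(890) / 999090995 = -0.85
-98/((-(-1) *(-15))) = 98/15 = 6.53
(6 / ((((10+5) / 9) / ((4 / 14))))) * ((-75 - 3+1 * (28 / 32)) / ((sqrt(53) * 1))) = -5553 * sqrt(53) / 3710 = -10.90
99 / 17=5.82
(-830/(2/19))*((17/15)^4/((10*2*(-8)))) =131712617/1620000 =81.30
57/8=7.12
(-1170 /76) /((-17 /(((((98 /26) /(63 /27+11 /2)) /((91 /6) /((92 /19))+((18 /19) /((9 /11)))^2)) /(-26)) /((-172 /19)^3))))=59483065635 /11777616688518928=0.00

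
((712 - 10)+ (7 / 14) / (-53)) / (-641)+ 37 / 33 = 58439 / 2242218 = 0.03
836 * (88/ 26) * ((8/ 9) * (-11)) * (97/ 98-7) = 953294144/ 5733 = 166281.90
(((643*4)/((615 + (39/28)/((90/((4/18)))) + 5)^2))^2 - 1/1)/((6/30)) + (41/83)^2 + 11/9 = -6609255089539846036131298319017/1870433566515725263305693407361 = -3.53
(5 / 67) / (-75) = -1 / 1005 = -0.00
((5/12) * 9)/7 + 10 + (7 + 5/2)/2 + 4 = 135/7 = 19.29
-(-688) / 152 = 86 / 19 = 4.53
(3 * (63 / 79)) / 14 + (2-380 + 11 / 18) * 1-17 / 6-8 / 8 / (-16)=-4322753 / 11376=-379.99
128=128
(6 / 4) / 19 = 3 / 38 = 0.08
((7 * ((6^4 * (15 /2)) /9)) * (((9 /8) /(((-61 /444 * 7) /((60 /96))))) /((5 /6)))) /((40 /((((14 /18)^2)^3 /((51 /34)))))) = -4353013 /177876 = -24.47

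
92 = 92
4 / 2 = 2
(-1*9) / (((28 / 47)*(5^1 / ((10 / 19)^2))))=-2115 / 2527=-0.84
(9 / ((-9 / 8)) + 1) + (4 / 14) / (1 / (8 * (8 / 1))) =11.29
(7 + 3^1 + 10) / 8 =5 / 2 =2.50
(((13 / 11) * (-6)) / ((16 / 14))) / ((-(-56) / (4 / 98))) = -39 / 8624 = -0.00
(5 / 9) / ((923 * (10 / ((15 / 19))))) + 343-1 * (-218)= 59029547 / 105222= 561.00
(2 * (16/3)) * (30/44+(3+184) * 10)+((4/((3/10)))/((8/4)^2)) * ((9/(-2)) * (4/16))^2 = 21075815/1056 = 19958.16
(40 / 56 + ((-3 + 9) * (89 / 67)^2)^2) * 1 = 15911800337 / 141057847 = 112.80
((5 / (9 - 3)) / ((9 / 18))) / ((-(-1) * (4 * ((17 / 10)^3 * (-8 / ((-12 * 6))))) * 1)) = 3750 / 4913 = 0.76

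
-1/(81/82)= -82/81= -1.01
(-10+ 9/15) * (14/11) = -658/55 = -11.96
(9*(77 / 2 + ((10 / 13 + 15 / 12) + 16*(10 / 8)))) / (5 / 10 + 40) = 1049 / 78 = 13.45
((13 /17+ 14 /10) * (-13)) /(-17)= 2392 /1445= 1.66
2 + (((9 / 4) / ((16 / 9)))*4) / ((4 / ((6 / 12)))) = 337 / 128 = 2.63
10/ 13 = 0.77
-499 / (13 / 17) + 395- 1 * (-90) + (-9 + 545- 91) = 3607 / 13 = 277.46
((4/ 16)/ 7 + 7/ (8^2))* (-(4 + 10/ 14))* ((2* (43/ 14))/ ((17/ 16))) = -92235/ 23324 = -3.95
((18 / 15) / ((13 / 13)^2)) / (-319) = -6 / 1595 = -0.00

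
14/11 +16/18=214/99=2.16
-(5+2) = -7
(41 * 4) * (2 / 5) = 328 / 5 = 65.60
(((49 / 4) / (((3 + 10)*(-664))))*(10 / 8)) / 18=-0.00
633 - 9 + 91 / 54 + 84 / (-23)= 772565 / 1242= 622.03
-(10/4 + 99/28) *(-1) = 169/28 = 6.04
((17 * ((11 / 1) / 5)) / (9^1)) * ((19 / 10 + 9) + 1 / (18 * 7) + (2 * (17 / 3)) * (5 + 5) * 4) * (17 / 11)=42262204 / 14175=2981.46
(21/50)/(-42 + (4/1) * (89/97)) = -2037/185900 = -0.01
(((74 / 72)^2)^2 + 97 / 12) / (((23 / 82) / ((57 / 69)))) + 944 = 431416333211 / 444258432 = 971.09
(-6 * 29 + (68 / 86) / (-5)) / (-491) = 37444 / 105565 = 0.35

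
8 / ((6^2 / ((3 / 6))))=0.11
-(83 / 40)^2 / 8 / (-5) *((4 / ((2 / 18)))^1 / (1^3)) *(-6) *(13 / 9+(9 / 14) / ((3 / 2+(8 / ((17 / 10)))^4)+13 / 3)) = -117029315810499 / 3481565290000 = -33.61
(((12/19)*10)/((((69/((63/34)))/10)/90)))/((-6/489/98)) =-9057258000/7429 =-1219175.93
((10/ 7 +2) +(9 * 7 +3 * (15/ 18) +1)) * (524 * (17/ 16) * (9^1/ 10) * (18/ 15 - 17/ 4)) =-1196947917/ 11200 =-106870.35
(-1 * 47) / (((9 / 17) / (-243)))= 21573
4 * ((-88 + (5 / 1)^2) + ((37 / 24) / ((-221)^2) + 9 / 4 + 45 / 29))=-2012345809 / 8498334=-236.79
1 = 1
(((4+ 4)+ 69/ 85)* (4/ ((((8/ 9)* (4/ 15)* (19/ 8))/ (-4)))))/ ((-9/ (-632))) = -5680416/ 323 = -17586.43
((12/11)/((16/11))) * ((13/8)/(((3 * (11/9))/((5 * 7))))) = 11.63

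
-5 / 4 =-1.25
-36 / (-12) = 3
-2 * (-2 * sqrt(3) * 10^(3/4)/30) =2 * 10^(3/4) * sqrt(3)/15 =1.30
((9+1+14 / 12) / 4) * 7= 469 / 24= 19.54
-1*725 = -725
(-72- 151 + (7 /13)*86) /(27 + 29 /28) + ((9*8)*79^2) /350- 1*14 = 451312206 /357175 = 1263.56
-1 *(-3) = 3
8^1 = 8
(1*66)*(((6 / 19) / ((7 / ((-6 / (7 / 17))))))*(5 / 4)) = -50490 / 931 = -54.23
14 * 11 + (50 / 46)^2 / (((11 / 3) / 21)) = 935501 / 5819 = 160.77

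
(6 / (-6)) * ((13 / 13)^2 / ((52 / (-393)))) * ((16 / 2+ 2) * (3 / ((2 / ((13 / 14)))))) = 5895 / 56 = 105.27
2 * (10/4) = 5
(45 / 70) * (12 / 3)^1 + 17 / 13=353 / 91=3.88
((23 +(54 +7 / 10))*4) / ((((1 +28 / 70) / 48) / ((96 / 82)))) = 511488 / 41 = 12475.32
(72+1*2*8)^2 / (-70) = -3872 / 35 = -110.63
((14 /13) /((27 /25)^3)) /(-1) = -218750 /255879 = -0.85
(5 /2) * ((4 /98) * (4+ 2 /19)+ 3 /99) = 30395 /61446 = 0.49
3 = 3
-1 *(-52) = 52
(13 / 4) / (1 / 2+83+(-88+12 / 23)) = -299 / 366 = -0.82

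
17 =17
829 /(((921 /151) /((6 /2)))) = 125179 /307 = 407.75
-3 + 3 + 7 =7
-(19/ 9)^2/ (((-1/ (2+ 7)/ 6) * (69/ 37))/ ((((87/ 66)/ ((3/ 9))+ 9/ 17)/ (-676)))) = -574351/ 670956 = -0.86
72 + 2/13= 938/13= 72.15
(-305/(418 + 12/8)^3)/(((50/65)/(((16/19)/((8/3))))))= -19032/11221204661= -0.00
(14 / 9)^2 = 2.42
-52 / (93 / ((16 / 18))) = -416 / 837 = -0.50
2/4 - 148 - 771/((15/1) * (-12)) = -8593/60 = -143.22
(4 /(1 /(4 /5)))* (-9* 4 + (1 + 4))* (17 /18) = -4216 /45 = -93.69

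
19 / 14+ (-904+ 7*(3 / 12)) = -25225 / 28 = -900.89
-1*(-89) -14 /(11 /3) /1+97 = 2004 /11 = 182.18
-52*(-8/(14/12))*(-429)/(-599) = 1070784/4193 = 255.37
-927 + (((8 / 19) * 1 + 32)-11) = -17206 / 19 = -905.58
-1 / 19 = -0.05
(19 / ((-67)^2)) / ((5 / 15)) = 57 / 4489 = 0.01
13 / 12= 1.08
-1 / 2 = -0.50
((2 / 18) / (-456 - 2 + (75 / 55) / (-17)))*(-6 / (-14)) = -187 / 1798881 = -0.00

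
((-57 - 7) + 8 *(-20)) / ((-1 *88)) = 28 / 11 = 2.55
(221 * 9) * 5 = 9945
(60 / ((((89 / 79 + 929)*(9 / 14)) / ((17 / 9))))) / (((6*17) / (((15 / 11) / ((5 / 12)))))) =1106 / 181863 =0.01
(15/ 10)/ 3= 1/ 2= 0.50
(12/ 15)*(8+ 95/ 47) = 8.02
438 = 438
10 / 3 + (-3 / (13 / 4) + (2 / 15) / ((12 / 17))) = 3041 / 1170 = 2.60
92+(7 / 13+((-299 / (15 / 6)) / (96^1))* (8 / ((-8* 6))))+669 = 14259887 / 18720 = 761.75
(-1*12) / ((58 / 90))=-540 / 29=-18.62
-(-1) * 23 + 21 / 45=352 / 15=23.47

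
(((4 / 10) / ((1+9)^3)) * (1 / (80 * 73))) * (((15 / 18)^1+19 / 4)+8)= 0.00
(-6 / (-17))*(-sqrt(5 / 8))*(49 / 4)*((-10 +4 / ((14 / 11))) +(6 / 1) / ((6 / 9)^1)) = -315*sqrt(10) / 136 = -7.32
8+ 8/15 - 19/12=139/20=6.95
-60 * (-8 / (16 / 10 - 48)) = -300 / 29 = -10.34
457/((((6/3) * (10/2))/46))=10511/5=2102.20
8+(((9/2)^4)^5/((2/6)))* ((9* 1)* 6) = 984770902183615427185/524288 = 1878301433913451.06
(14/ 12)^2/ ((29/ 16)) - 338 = -88022/ 261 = -337.25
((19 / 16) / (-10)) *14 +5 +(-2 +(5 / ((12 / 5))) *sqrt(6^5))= 107 / 80 +75 *sqrt(6)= 185.05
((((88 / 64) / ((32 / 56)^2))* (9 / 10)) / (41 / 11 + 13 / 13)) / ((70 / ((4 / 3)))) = 2541 / 166400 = 0.02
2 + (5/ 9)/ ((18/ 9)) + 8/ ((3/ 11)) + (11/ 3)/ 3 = 197/ 6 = 32.83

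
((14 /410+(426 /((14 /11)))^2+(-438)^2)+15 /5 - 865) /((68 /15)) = 66841.70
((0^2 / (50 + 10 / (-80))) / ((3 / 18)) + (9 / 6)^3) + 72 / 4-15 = 51 / 8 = 6.38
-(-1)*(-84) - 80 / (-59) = -4876 / 59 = -82.64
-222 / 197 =-1.13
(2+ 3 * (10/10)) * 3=15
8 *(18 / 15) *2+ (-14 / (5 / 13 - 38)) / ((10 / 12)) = 19.65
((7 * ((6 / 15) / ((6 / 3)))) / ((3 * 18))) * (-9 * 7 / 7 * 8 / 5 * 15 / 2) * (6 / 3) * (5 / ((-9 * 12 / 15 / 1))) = 35 / 9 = 3.89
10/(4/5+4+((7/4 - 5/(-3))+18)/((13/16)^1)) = 975/3038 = 0.32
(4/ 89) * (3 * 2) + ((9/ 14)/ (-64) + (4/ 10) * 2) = 422491/ 398720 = 1.06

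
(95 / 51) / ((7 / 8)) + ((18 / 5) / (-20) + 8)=177587 / 17850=9.95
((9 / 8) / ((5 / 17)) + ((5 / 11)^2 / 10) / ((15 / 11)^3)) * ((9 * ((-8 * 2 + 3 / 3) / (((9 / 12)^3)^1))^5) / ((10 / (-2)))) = 69454318796800 / 177147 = 392071662.50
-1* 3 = -3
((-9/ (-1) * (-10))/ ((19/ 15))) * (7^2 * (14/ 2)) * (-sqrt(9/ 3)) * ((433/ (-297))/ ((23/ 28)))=-207926600 * sqrt(3)/ 4807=-74919.79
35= 35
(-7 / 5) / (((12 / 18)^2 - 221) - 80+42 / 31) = 1953 / 417385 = 0.00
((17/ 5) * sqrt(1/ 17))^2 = 17/ 25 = 0.68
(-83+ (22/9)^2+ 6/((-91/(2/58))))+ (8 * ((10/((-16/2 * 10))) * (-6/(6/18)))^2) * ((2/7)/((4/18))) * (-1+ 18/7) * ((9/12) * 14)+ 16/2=790.15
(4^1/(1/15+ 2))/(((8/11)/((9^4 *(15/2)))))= 16238475/124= 130955.44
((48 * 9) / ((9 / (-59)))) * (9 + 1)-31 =-28351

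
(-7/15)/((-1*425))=7/6375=0.00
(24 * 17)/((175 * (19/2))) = 816/3325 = 0.25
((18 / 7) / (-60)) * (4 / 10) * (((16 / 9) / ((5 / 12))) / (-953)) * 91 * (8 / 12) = 1664 / 357375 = 0.00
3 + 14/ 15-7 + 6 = 44/ 15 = 2.93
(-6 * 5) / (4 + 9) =-30 / 13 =-2.31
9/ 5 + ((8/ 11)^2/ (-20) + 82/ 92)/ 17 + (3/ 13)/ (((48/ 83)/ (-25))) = -399782257/ 49203440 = -8.13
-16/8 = -2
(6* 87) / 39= 174 / 13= 13.38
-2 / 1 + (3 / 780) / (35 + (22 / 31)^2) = -17740919 / 8870940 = -2.00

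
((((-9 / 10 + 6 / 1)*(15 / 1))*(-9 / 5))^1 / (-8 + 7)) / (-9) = -15.30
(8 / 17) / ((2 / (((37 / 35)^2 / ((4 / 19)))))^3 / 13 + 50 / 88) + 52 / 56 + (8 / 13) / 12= 96364398504441265801 / 53472354645693861150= 1.80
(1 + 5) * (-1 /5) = -6 /5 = -1.20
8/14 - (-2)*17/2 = 123/7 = 17.57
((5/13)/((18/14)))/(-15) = -7/351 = -0.02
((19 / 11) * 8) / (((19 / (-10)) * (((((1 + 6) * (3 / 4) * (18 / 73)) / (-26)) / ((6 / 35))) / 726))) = 2672384 / 147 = 18179.48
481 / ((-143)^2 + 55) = 481 / 20504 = 0.02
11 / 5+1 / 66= 2.22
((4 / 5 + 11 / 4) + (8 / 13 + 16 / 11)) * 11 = 16073 / 260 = 61.82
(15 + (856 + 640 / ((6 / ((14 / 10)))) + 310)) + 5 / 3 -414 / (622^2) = 257664537 / 193442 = 1332.00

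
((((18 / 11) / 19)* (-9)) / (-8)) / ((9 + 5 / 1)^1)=0.01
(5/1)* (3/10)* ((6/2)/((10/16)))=36/5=7.20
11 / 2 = 5.50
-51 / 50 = -1.02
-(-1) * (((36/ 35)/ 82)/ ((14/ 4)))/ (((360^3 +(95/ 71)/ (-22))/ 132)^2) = 0.00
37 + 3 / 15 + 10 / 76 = 7093 / 190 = 37.33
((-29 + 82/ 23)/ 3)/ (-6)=1.41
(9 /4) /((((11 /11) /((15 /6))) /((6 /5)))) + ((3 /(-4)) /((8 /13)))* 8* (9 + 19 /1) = -1065 /4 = -266.25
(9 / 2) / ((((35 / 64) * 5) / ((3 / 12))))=72 / 175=0.41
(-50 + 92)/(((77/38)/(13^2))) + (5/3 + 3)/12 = 693653/198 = 3503.30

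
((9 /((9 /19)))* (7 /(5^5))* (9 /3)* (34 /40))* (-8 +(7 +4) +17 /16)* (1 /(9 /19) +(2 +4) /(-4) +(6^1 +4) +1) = 6143137 /1200000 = 5.12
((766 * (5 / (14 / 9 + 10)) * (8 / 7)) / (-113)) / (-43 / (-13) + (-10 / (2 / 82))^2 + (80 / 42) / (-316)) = -8169390 / 409679681491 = -0.00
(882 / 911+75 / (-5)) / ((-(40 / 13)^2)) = 2160327 / 1457600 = 1.48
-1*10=-10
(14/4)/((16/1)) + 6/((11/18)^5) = 363924413/5153632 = 70.62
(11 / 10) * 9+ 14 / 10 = 113 / 10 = 11.30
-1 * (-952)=952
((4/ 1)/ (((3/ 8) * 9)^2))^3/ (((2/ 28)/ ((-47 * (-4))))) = 44157632512/ 387420489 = 113.98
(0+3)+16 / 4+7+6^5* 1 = 7790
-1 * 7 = -7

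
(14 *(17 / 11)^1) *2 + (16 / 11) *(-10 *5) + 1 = -313 / 11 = -28.45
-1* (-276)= 276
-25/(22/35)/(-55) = 175/242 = 0.72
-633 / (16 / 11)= -6963 / 16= -435.19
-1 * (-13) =13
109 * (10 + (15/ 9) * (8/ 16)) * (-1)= -7085/ 6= -1180.83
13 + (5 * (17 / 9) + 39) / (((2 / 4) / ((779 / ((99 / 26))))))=17673071 / 891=19835.10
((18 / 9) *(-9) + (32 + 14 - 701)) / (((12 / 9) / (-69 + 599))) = -535035 / 2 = -267517.50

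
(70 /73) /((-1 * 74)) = -0.01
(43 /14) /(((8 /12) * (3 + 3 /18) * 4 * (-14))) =-387 /14896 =-0.03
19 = 19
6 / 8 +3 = 15 / 4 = 3.75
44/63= 0.70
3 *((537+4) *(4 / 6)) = 1082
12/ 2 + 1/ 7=43/ 7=6.14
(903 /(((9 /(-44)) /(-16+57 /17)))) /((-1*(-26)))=1423730 /663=2147.41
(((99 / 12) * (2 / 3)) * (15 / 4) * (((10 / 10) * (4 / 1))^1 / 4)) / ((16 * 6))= 55 / 256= 0.21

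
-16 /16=-1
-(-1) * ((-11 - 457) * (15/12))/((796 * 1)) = -585/796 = -0.73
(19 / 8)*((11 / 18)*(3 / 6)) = 209 / 288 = 0.73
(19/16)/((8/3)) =57/128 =0.45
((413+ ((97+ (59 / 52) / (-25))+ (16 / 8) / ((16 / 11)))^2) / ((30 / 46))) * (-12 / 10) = -1567504777927 / 84500000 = -18550.35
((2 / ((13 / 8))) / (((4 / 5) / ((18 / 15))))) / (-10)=-0.18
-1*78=-78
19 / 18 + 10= 199 / 18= 11.06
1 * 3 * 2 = 6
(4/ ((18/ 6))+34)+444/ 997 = 107014/ 2991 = 35.78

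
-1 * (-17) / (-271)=-17 / 271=-0.06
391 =391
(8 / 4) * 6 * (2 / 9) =8 / 3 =2.67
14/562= 7/281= 0.02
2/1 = 2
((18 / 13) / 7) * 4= 72 / 91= 0.79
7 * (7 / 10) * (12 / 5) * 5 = 294 / 5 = 58.80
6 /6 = 1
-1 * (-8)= 8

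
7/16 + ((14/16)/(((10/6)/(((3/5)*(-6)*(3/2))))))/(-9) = 301/400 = 0.75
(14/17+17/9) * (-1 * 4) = -1660/153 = -10.85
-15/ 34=-0.44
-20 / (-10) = 2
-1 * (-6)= 6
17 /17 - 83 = -82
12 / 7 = 1.71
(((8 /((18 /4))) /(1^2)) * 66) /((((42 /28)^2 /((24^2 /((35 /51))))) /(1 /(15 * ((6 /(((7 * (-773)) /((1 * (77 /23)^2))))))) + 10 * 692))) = 36703214022656 /121275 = 302644518.84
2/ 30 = 1/ 15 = 0.07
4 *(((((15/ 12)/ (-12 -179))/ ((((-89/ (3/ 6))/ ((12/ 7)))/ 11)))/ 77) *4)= 120/ 832951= 0.00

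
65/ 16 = 4.06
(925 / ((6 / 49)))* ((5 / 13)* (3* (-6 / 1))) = -679875 / 13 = -52298.08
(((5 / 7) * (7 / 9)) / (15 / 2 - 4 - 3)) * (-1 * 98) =-980 / 9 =-108.89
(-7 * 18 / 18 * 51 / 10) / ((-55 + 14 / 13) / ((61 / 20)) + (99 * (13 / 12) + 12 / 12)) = -188734 / 478815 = -0.39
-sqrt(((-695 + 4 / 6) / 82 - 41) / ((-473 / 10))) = -sqrt(1914495) / 1353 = -1.02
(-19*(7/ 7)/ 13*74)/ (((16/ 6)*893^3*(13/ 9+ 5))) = -0.00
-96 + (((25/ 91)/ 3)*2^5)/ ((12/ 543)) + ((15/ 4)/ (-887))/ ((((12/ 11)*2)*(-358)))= 101533443239/ 2774081856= 36.60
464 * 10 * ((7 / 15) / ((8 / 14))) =11368 / 3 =3789.33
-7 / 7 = -1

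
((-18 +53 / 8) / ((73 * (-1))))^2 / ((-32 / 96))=-24843 / 341056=-0.07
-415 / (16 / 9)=-3735 / 16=-233.44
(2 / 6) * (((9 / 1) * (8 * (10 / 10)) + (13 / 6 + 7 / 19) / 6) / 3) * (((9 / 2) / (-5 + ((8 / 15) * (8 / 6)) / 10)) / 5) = -247685 / 168568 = -1.47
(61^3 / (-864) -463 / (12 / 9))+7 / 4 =-525493 / 864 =-608.21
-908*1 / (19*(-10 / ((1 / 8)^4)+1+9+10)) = 227 / 194465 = 0.00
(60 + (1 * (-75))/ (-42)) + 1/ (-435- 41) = 29409/ 476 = 61.78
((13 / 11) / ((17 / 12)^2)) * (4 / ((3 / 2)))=4992 / 3179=1.57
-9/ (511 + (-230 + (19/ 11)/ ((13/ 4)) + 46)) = -1287/ 46837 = -0.03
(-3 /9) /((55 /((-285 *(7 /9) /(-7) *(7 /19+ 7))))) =-140 /99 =-1.41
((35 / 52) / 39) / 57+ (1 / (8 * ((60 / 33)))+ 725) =3352603289 / 4623840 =725.07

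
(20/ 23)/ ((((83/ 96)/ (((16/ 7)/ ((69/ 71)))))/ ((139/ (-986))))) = -50529280/ 151523057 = -0.33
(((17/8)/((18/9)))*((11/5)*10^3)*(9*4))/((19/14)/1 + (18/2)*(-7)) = -1178100/863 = -1365.12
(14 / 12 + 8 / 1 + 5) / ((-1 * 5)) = -17 / 6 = -2.83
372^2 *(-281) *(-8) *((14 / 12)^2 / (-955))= -423424288 / 955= -443376.22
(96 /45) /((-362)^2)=8 /491415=0.00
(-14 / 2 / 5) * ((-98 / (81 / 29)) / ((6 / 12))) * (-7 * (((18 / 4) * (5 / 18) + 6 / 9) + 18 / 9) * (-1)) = 3272563 / 1215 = 2693.47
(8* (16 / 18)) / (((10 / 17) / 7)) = 3808 / 45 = 84.62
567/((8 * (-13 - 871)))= -567/7072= -0.08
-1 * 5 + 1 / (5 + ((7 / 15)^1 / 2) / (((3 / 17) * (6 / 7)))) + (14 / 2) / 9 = -129394 / 31797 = -4.07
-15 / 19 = -0.79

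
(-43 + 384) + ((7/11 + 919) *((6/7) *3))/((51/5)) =749849/1309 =572.84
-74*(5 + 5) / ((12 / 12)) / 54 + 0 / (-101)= -370 / 27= -13.70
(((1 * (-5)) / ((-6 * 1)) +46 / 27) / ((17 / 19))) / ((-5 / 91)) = -236873 / 4590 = -51.61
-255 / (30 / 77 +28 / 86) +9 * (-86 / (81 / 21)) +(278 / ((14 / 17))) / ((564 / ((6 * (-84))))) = -858.87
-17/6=-2.83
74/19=3.89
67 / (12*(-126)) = -0.04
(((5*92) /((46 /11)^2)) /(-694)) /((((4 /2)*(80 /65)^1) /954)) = -14.69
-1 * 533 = -533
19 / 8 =2.38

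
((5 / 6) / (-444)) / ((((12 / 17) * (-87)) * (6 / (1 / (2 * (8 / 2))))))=85 / 133498368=0.00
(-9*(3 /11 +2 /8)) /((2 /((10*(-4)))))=1035 /11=94.09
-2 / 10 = -1 / 5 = -0.20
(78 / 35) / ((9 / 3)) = 26 / 35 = 0.74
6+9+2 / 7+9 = 170 / 7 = 24.29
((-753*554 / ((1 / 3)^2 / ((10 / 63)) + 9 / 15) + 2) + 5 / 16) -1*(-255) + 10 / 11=-733614309 / 2288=-320635.62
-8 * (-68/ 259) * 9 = 4896/ 259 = 18.90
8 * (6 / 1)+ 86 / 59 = 2918 / 59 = 49.46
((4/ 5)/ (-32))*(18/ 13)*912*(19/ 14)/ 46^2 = -9747/ 481390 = -0.02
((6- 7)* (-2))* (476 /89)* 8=7616 /89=85.57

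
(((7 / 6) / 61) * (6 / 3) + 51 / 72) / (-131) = -1093 / 191784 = -0.01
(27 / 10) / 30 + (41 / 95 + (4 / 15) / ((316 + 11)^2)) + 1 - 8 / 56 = 5882281859 / 4266467100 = 1.38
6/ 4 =3/ 2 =1.50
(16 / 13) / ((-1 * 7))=-16 / 91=-0.18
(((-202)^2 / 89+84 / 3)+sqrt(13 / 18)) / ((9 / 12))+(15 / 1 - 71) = 2 * sqrt(26) / 9+52744 / 89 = 593.76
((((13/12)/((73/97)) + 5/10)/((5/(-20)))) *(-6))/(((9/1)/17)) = 57766/657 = 87.92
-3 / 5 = -0.60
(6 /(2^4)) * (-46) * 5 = -86.25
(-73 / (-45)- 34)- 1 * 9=-1862 / 45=-41.38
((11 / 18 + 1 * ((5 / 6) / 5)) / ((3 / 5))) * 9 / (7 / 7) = 35 / 3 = 11.67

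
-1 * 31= -31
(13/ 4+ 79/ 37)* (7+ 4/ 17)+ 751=1987547/ 2516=789.96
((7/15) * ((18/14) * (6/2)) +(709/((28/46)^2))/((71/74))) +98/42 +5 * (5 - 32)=194500301/104370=1863.57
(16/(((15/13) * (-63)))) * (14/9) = -416/1215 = -0.34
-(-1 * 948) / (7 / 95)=90060 / 7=12865.71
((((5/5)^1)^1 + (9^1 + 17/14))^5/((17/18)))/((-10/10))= -858500933013/4571504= -187793.98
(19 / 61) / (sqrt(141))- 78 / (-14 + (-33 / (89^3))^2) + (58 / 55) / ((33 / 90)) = 19 * sqrt(141) / 8601 + 7111802273272938 / 841886306756165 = 8.47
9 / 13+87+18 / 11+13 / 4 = 52955 / 572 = 92.58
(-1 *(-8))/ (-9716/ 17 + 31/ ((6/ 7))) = -0.01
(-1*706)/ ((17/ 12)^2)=-101664/ 289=-351.78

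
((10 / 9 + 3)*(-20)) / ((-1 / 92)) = 68080 / 9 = 7564.44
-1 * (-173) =173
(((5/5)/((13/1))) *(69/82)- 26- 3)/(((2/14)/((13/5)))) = -43183/82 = -526.62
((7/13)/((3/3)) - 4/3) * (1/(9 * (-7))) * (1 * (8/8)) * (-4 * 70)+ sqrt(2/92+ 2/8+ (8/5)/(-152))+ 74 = sqrt(4988355)/4370+ 24734/351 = 70.98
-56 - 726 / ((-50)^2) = -70363 / 1250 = -56.29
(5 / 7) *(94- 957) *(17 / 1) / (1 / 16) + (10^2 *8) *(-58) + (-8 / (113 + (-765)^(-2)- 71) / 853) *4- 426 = -31480060374820186 / 146763901921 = -214494.57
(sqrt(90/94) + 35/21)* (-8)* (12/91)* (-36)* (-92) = -529920/91 - 953856* sqrt(235)/4277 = -9242.13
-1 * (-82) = 82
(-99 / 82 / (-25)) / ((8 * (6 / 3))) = 99 / 32800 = 0.00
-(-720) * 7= 5040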